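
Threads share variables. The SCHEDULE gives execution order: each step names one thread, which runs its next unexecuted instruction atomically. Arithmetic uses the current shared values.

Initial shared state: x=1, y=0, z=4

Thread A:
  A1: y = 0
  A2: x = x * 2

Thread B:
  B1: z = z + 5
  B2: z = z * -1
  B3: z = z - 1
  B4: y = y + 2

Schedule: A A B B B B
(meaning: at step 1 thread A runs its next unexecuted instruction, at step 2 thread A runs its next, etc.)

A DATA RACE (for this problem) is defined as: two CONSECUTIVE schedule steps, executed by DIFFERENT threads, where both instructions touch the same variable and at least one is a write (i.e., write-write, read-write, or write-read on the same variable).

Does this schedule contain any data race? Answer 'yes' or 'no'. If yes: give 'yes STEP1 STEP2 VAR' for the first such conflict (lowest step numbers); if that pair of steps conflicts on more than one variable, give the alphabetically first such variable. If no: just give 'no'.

Answer: no

Derivation:
Steps 1,2: same thread (A). No race.
Steps 2,3: A(r=x,w=x) vs B(r=z,w=z). No conflict.
Steps 3,4: same thread (B). No race.
Steps 4,5: same thread (B). No race.
Steps 5,6: same thread (B). No race.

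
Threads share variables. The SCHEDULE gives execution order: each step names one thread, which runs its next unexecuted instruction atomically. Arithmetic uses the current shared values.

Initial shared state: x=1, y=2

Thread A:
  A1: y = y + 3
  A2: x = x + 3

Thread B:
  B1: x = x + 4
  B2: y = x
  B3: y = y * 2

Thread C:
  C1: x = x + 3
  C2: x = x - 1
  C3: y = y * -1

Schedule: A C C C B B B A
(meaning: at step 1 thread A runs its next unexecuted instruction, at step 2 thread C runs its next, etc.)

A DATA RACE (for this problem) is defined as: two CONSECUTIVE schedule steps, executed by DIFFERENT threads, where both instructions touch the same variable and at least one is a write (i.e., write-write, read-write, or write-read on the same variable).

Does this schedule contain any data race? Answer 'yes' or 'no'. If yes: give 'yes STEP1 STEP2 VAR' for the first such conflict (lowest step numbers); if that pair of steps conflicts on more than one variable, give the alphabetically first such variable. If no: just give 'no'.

Answer: no

Derivation:
Steps 1,2: A(r=y,w=y) vs C(r=x,w=x). No conflict.
Steps 2,3: same thread (C). No race.
Steps 3,4: same thread (C). No race.
Steps 4,5: C(r=y,w=y) vs B(r=x,w=x). No conflict.
Steps 5,6: same thread (B). No race.
Steps 6,7: same thread (B). No race.
Steps 7,8: B(r=y,w=y) vs A(r=x,w=x). No conflict.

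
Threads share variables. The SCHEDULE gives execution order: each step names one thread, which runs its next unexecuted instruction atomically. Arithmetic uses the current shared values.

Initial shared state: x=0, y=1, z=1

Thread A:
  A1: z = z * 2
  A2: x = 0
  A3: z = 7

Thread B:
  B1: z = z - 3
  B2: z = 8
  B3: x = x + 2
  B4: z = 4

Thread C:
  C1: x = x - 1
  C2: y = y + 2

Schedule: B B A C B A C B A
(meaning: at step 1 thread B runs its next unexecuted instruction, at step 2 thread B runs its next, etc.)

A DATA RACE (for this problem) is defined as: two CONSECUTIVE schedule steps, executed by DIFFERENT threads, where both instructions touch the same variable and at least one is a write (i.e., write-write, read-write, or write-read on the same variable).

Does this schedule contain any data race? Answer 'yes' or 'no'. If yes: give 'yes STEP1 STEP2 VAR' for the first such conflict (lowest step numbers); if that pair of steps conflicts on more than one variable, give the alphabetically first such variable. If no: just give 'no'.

Steps 1,2: same thread (B). No race.
Steps 2,3: B(z = 8) vs A(z = z * 2). RACE on z (W-W).
Steps 3,4: A(r=z,w=z) vs C(r=x,w=x). No conflict.
Steps 4,5: C(x = x - 1) vs B(x = x + 2). RACE on x (W-W).
Steps 5,6: B(x = x + 2) vs A(x = 0). RACE on x (W-W).
Steps 6,7: A(r=-,w=x) vs C(r=y,w=y). No conflict.
Steps 7,8: C(r=y,w=y) vs B(r=-,w=z). No conflict.
Steps 8,9: B(z = 4) vs A(z = 7). RACE on z (W-W).
First conflict at steps 2,3.

Answer: yes 2 3 z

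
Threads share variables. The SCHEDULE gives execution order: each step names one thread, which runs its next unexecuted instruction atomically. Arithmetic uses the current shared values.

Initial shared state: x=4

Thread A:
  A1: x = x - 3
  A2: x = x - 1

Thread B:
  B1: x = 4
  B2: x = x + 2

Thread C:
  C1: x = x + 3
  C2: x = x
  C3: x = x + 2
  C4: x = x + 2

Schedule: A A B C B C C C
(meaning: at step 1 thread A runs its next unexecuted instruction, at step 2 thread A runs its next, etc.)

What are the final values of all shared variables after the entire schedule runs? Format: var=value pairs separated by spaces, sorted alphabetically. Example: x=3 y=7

Step 1: thread A executes A1 (x = x - 3). Shared: x=1. PCs: A@1 B@0 C@0
Step 2: thread A executes A2 (x = x - 1). Shared: x=0. PCs: A@2 B@0 C@0
Step 3: thread B executes B1 (x = 4). Shared: x=4. PCs: A@2 B@1 C@0
Step 4: thread C executes C1 (x = x + 3). Shared: x=7. PCs: A@2 B@1 C@1
Step 5: thread B executes B2 (x = x + 2). Shared: x=9. PCs: A@2 B@2 C@1
Step 6: thread C executes C2 (x = x). Shared: x=9. PCs: A@2 B@2 C@2
Step 7: thread C executes C3 (x = x + 2). Shared: x=11. PCs: A@2 B@2 C@3
Step 8: thread C executes C4 (x = x + 2). Shared: x=13. PCs: A@2 B@2 C@4

Answer: x=13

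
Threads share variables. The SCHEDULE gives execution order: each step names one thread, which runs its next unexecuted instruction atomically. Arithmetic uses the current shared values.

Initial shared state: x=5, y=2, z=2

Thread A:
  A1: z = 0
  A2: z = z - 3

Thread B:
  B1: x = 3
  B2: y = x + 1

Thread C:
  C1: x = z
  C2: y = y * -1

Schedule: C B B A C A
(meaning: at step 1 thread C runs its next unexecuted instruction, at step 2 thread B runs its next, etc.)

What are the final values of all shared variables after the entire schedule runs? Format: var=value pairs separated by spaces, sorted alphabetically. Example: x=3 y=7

Step 1: thread C executes C1 (x = z). Shared: x=2 y=2 z=2. PCs: A@0 B@0 C@1
Step 2: thread B executes B1 (x = 3). Shared: x=3 y=2 z=2. PCs: A@0 B@1 C@1
Step 3: thread B executes B2 (y = x + 1). Shared: x=3 y=4 z=2. PCs: A@0 B@2 C@1
Step 4: thread A executes A1 (z = 0). Shared: x=3 y=4 z=0. PCs: A@1 B@2 C@1
Step 5: thread C executes C2 (y = y * -1). Shared: x=3 y=-4 z=0. PCs: A@1 B@2 C@2
Step 6: thread A executes A2 (z = z - 3). Shared: x=3 y=-4 z=-3. PCs: A@2 B@2 C@2

Answer: x=3 y=-4 z=-3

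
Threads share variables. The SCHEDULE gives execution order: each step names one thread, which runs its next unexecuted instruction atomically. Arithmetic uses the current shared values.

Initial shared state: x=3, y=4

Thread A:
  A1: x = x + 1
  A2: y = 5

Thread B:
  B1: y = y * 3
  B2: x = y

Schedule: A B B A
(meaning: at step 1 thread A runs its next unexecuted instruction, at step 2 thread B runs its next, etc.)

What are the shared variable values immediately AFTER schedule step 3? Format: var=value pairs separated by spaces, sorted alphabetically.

Answer: x=12 y=12

Derivation:
Step 1: thread A executes A1 (x = x + 1). Shared: x=4 y=4. PCs: A@1 B@0
Step 2: thread B executes B1 (y = y * 3). Shared: x=4 y=12. PCs: A@1 B@1
Step 3: thread B executes B2 (x = y). Shared: x=12 y=12. PCs: A@1 B@2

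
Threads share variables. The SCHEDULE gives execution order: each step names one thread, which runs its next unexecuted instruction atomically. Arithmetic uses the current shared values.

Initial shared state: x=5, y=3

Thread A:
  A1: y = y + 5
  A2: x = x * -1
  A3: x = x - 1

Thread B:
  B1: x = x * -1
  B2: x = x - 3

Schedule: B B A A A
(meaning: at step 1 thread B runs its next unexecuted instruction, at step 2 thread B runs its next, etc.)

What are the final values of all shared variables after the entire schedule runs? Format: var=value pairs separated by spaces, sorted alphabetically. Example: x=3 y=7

Answer: x=7 y=8

Derivation:
Step 1: thread B executes B1 (x = x * -1). Shared: x=-5 y=3. PCs: A@0 B@1
Step 2: thread B executes B2 (x = x - 3). Shared: x=-8 y=3. PCs: A@0 B@2
Step 3: thread A executes A1 (y = y + 5). Shared: x=-8 y=8. PCs: A@1 B@2
Step 4: thread A executes A2 (x = x * -1). Shared: x=8 y=8. PCs: A@2 B@2
Step 5: thread A executes A3 (x = x - 1). Shared: x=7 y=8. PCs: A@3 B@2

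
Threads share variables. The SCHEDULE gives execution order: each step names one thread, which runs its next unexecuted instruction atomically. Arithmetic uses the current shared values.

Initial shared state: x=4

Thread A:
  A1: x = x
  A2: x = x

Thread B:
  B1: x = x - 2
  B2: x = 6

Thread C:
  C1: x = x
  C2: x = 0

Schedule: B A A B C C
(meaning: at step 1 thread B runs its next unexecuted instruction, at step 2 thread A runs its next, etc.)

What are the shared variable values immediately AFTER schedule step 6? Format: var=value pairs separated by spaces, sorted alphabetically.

Step 1: thread B executes B1 (x = x - 2). Shared: x=2. PCs: A@0 B@1 C@0
Step 2: thread A executes A1 (x = x). Shared: x=2. PCs: A@1 B@1 C@0
Step 3: thread A executes A2 (x = x). Shared: x=2. PCs: A@2 B@1 C@0
Step 4: thread B executes B2 (x = 6). Shared: x=6. PCs: A@2 B@2 C@0
Step 5: thread C executes C1 (x = x). Shared: x=6. PCs: A@2 B@2 C@1
Step 6: thread C executes C2 (x = 0). Shared: x=0. PCs: A@2 B@2 C@2

Answer: x=0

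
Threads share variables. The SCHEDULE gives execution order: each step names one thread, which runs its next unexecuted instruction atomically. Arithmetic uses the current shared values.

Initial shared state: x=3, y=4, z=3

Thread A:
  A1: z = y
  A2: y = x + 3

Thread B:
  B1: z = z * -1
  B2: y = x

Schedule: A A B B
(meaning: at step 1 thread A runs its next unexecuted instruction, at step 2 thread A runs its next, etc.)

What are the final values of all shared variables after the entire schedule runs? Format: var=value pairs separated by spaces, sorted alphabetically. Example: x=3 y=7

Step 1: thread A executes A1 (z = y). Shared: x=3 y=4 z=4. PCs: A@1 B@0
Step 2: thread A executes A2 (y = x + 3). Shared: x=3 y=6 z=4. PCs: A@2 B@0
Step 3: thread B executes B1 (z = z * -1). Shared: x=3 y=6 z=-4. PCs: A@2 B@1
Step 4: thread B executes B2 (y = x). Shared: x=3 y=3 z=-4. PCs: A@2 B@2

Answer: x=3 y=3 z=-4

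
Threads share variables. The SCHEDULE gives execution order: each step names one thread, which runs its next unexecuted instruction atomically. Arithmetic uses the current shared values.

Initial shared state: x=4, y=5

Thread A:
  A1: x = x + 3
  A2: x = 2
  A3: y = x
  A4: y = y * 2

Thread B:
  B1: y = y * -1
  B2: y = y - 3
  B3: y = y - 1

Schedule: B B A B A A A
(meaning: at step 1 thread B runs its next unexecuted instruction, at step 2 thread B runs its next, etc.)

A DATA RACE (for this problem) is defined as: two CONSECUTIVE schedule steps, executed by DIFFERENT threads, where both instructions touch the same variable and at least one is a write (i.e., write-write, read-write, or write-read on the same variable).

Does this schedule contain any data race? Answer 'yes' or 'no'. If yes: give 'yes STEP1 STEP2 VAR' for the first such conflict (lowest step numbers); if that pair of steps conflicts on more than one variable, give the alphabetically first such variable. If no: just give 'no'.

Steps 1,2: same thread (B). No race.
Steps 2,3: B(r=y,w=y) vs A(r=x,w=x). No conflict.
Steps 3,4: A(r=x,w=x) vs B(r=y,w=y). No conflict.
Steps 4,5: B(r=y,w=y) vs A(r=-,w=x). No conflict.
Steps 5,6: same thread (A). No race.
Steps 6,7: same thread (A). No race.

Answer: no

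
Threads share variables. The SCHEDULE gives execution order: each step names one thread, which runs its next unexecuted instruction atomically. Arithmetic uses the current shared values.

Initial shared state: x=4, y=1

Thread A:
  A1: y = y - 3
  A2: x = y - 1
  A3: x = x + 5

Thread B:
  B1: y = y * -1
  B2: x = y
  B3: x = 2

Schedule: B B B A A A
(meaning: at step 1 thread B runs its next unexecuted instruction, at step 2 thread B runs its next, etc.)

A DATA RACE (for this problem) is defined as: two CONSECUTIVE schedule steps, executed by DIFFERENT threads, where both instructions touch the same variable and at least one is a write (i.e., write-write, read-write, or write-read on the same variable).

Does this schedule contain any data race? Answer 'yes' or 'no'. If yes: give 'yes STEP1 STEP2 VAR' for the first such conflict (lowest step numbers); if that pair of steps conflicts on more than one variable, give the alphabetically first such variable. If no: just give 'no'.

Answer: no

Derivation:
Steps 1,2: same thread (B). No race.
Steps 2,3: same thread (B). No race.
Steps 3,4: B(r=-,w=x) vs A(r=y,w=y). No conflict.
Steps 4,5: same thread (A). No race.
Steps 5,6: same thread (A). No race.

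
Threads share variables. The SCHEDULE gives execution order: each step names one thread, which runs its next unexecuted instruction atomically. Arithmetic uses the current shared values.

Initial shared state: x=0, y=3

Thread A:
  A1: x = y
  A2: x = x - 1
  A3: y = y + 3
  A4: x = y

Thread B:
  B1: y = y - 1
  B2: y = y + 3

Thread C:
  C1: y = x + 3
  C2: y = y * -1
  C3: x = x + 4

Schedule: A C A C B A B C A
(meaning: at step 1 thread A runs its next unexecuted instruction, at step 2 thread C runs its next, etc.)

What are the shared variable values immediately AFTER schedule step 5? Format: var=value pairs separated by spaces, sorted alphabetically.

Step 1: thread A executes A1 (x = y). Shared: x=3 y=3. PCs: A@1 B@0 C@0
Step 2: thread C executes C1 (y = x + 3). Shared: x=3 y=6. PCs: A@1 B@0 C@1
Step 3: thread A executes A2 (x = x - 1). Shared: x=2 y=6. PCs: A@2 B@0 C@1
Step 4: thread C executes C2 (y = y * -1). Shared: x=2 y=-6. PCs: A@2 B@0 C@2
Step 5: thread B executes B1 (y = y - 1). Shared: x=2 y=-7. PCs: A@2 B@1 C@2

Answer: x=2 y=-7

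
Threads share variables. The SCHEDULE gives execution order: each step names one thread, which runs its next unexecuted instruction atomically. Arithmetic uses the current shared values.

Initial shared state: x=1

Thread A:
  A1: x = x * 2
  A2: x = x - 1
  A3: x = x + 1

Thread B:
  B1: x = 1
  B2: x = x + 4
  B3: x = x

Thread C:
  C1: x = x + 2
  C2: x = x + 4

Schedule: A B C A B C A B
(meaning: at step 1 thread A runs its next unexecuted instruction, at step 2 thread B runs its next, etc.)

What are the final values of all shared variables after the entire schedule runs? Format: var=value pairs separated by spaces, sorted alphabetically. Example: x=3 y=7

Answer: x=11

Derivation:
Step 1: thread A executes A1 (x = x * 2). Shared: x=2. PCs: A@1 B@0 C@0
Step 2: thread B executes B1 (x = 1). Shared: x=1. PCs: A@1 B@1 C@0
Step 3: thread C executes C1 (x = x + 2). Shared: x=3. PCs: A@1 B@1 C@1
Step 4: thread A executes A2 (x = x - 1). Shared: x=2. PCs: A@2 B@1 C@1
Step 5: thread B executes B2 (x = x + 4). Shared: x=6. PCs: A@2 B@2 C@1
Step 6: thread C executes C2 (x = x + 4). Shared: x=10. PCs: A@2 B@2 C@2
Step 7: thread A executes A3 (x = x + 1). Shared: x=11. PCs: A@3 B@2 C@2
Step 8: thread B executes B3 (x = x). Shared: x=11. PCs: A@3 B@3 C@2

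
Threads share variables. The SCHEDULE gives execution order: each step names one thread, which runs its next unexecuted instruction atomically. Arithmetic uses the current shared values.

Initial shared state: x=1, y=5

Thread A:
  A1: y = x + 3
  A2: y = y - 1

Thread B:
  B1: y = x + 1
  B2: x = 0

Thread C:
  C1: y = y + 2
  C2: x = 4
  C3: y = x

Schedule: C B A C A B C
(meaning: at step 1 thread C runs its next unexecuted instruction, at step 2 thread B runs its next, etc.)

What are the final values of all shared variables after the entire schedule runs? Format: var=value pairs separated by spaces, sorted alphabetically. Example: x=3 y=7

Answer: x=0 y=0

Derivation:
Step 1: thread C executes C1 (y = y + 2). Shared: x=1 y=7. PCs: A@0 B@0 C@1
Step 2: thread B executes B1 (y = x + 1). Shared: x=1 y=2. PCs: A@0 B@1 C@1
Step 3: thread A executes A1 (y = x + 3). Shared: x=1 y=4. PCs: A@1 B@1 C@1
Step 4: thread C executes C2 (x = 4). Shared: x=4 y=4. PCs: A@1 B@1 C@2
Step 5: thread A executes A2 (y = y - 1). Shared: x=4 y=3. PCs: A@2 B@1 C@2
Step 6: thread B executes B2 (x = 0). Shared: x=0 y=3. PCs: A@2 B@2 C@2
Step 7: thread C executes C3 (y = x). Shared: x=0 y=0. PCs: A@2 B@2 C@3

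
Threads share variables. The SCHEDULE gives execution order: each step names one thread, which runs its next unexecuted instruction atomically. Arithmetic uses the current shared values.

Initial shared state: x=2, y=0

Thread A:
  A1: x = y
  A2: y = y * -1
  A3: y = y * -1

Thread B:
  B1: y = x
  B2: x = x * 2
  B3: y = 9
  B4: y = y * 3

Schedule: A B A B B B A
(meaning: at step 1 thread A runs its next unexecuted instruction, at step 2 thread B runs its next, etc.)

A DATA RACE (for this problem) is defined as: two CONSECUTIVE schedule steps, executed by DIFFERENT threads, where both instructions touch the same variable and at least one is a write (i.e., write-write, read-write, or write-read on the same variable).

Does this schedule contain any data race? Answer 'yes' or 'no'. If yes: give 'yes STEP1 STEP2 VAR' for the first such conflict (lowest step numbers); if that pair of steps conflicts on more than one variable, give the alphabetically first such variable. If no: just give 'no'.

Answer: yes 1 2 x

Derivation:
Steps 1,2: A(x = y) vs B(y = x). RACE on x (W-R), y (R-W). Multiple vars; alphabetically first is x.
Steps 2,3: B(y = x) vs A(y = y * -1). RACE on y (W-W).
Steps 3,4: A(r=y,w=y) vs B(r=x,w=x). No conflict.
Steps 4,5: same thread (B). No race.
Steps 5,6: same thread (B). No race.
Steps 6,7: B(y = y * 3) vs A(y = y * -1). RACE on y (W-W).
First conflict at steps 1,2.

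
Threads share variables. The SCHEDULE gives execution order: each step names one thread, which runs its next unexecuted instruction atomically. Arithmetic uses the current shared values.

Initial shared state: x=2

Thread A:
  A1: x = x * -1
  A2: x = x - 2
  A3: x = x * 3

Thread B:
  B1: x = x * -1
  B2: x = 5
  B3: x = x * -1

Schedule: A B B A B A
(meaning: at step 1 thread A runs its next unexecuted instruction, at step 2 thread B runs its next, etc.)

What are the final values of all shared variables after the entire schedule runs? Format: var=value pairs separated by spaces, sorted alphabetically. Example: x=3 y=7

Answer: x=-9

Derivation:
Step 1: thread A executes A1 (x = x * -1). Shared: x=-2. PCs: A@1 B@0
Step 2: thread B executes B1 (x = x * -1). Shared: x=2. PCs: A@1 B@1
Step 3: thread B executes B2 (x = 5). Shared: x=5. PCs: A@1 B@2
Step 4: thread A executes A2 (x = x - 2). Shared: x=3. PCs: A@2 B@2
Step 5: thread B executes B3 (x = x * -1). Shared: x=-3. PCs: A@2 B@3
Step 6: thread A executes A3 (x = x * 3). Shared: x=-9. PCs: A@3 B@3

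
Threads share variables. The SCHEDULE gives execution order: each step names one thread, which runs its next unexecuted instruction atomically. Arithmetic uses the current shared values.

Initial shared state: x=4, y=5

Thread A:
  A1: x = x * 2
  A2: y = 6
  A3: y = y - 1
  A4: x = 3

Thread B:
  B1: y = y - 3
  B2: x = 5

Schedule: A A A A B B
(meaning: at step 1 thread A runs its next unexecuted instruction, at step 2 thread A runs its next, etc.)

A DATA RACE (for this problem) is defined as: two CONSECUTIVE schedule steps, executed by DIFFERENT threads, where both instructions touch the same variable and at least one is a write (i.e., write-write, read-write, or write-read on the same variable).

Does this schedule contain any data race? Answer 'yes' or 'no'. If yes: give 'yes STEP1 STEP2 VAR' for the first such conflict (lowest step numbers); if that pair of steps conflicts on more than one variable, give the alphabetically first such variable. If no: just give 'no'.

Answer: no

Derivation:
Steps 1,2: same thread (A). No race.
Steps 2,3: same thread (A). No race.
Steps 3,4: same thread (A). No race.
Steps 4,5: A(r=-,w=x) vs B(r=y,w=y). No conflict.
Steps 5,6: same thread (B). No race.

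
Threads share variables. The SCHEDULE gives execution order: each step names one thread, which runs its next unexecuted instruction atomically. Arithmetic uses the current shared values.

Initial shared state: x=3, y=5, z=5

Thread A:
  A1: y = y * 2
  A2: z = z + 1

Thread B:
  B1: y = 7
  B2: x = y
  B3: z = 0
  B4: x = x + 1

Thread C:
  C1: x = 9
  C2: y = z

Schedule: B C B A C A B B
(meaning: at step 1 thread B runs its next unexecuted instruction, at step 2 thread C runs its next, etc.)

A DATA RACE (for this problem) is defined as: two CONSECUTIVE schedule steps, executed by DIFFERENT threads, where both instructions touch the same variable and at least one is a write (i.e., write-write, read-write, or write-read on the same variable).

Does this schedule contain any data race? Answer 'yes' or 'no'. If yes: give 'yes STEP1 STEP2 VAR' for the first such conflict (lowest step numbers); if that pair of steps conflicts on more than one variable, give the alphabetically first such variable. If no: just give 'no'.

Steps 1,2: B(r=-,w=y) vs C(r=-,w=x). No conflict.
Steps 2,3: C(x = 9) vs B(x = y). RACE on x (W-W).
Steps 3,4: B(x = y) vs A(y = y * 2). RACE on y (R-W).
Steps 4,5: A(y = y * 2) vs C(y = z). RACE on y (W-W).
Steps 5,6: C(y = z) vs A(z = z + 1). RACE on z (R-W).
Steps 6,7: A(z = z + 1) vs B(z = 0). RACE on z (W-W).
Steps 7,8: same thread (B). No race.
First conflict at steps 2,3.

Answer: yes 2 3 x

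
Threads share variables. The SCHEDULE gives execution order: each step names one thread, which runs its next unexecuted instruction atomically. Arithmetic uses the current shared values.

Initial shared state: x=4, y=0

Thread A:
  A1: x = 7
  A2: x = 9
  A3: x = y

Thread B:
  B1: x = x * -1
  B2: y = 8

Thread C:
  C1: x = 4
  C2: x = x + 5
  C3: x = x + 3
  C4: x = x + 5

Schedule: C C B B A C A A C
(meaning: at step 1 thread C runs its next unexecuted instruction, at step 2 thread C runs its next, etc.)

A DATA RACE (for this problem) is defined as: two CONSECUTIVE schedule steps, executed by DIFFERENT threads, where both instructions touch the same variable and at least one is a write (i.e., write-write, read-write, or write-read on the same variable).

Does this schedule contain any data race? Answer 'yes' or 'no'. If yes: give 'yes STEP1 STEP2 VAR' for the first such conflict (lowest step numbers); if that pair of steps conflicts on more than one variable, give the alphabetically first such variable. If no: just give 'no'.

Answer: yes 2 3 x

Derivation:
Steps 1,2: same thread (C). No race.
Steps 2,3: C(x = x + 5) vs B(x = x * -1). RACE on x (W-W).
Steps 3,4: same thread (B). No race.
Steps 4,5: B(r=-,w=y) vs A(r=-,w=x). No conflict.
Steps 5,6: A(x = 7) vs C(x = x + 3). RACE on x (W-W).
Steps 6,7: C(x = x + 3) vs A(x = 9). RACE on x (W-W).
Steps 7,8: same thread (A). No race.
Steps 8,9: A(x = y) vs C(x = x + 5). RACE on x (W-W).
First conflict at steps 2,3.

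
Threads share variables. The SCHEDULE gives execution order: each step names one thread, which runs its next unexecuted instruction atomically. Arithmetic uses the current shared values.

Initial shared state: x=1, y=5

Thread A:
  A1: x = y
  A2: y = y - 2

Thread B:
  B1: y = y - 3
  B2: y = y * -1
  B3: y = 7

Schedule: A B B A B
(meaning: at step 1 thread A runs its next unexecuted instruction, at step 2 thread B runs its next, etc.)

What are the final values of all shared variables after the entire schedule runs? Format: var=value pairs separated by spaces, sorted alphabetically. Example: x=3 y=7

Step 1: thread A executes A1 (x = y). Shared: x=5 y=5. PCs: A@1 B@0
Step 2: thread B executes B1 (y = y - 3). Shared: x=5 y=2. PCs: A@1 B@1
Step 3: thread B executes B2 (y = y * -1). Shared: x=5 y=-2. PCs: A@1 B@2
Step 4: thread A executes A2 (y = y - 2). Shared: x=5 y=-4. PCs: A@2 B@2
Step 5: thread B executes B3 (y = 7). Shared: x=5 y=7. PCs: A@2 B@3

Answer: x=5 y=7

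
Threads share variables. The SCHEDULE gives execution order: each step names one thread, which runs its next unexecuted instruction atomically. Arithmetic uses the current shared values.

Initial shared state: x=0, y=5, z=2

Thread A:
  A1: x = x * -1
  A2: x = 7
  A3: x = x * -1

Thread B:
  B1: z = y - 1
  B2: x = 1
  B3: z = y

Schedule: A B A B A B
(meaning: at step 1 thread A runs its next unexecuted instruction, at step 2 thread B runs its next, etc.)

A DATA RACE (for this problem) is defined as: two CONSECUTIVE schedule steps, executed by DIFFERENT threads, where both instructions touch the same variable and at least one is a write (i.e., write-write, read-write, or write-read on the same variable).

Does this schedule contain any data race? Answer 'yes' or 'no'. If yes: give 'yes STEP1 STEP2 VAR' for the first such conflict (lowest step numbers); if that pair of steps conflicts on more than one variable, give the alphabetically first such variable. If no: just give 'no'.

Steps 1,2: A(r=x,w=x) vs B(r=y,w=z). No conflict.
Steps 2,3: B(r=y,w=z) vs A(r=-,w=x). No conflict.
Steps 3,4: A(x = 7) vs B(x = 1). RACE on x (W-W).
Steps 4,5: B(x = 1) vs A(x = x * -1). RACE on x (W-W).
Steps 5,6: A(r=x,w=x) vs B(r=y,w=z). No conflict.
First conflict at steps 3,4.

Answer: yes 3 4 x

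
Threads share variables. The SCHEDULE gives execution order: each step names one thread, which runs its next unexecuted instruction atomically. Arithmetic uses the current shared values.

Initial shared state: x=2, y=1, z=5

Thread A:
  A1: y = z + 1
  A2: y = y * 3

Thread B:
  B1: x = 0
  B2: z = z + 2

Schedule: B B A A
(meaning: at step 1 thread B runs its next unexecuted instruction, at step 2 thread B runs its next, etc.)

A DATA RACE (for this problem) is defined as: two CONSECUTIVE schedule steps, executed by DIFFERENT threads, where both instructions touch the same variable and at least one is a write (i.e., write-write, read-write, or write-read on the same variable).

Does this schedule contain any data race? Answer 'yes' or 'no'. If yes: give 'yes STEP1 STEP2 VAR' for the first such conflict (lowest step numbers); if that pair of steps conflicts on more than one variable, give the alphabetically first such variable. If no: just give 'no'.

Steps 1,2: same thread (B). No race.
Steps 2,3: B(z = z + 2) vs A(y = z + 1). RACE on z (W-R).
Steps 3,4: same thread (A). No race.
First conflict at steps 2,3.

Answer: yes 2 3 z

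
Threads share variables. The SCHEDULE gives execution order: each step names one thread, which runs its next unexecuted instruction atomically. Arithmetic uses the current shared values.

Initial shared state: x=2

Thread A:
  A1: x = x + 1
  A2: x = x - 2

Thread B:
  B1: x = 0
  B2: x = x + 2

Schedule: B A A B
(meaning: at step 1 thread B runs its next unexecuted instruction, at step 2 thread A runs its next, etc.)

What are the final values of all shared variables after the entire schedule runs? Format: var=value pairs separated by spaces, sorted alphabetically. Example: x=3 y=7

Answer: x=1

Derivation:
Step 1: thread B executes B1 (x = 0). Shared: x=0. PCs: A@0 B@1
Step 2: thread A executes A1 (x = x + 1). Shared: x=1. PCs: A@1 B@1
Step 3: thread A executes A2 (x = x - 2). Shared: x=-1. PCs: A@2 B@1
Step 4: thread B executes B2 (x = x + 2). Shared: x=1. PCs: A@2 B@2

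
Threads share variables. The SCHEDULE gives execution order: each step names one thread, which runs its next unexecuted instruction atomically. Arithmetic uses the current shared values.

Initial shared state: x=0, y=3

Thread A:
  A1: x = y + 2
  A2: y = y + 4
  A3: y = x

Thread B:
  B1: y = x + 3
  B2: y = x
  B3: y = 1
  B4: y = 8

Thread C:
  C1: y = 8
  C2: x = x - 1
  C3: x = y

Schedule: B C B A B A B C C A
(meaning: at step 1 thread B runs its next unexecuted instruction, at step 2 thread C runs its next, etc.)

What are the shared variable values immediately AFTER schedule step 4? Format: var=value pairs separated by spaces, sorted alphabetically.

Step 1: thread B executes B1 (y = x + 3). Shared: x=0 y=3. PCs: A@0 B@1 C@0
Step 2: thread C executes C1 (y = 8). Shared: x=0 y=8. PCs: A@0 B@1 C@1
Step 3: thread B executes B2 (y = x). Shared: x=0 y=0. PCs: A@0 B@2 C@1
Step 4: thread A executes A1 (x = y + 2). Shared: x=2 y=0. PCs: A@1 B@2 C@1

Answer: x=2 y=0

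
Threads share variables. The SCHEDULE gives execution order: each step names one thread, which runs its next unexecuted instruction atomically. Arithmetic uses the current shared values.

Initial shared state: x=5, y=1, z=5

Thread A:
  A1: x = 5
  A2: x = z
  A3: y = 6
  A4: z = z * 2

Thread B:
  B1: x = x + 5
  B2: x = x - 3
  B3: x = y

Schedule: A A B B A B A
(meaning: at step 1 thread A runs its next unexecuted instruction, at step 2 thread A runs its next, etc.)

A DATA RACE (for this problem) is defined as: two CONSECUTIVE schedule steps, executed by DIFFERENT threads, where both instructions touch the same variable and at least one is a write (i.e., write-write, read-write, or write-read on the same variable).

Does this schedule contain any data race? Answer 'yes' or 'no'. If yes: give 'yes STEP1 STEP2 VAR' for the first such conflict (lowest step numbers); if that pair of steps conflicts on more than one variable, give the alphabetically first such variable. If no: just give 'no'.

Answer: yes 2 3 x

Derivation:
Steps 1,2: same thread (A). No race.
Steps 2,3: A(x = z) vs B(x = x + 5). RACE on x (W-W).
Steps 3,4: same thread (B). No race.
Steps 4,5: B(r=x,w=x) vs A(r=-,w=y). No conflict.
Steps 5,6: A(y = 6) vs B(x = y). RACE on y (W-R).
Steps 6,7: B(r=y,w=x) vs A(r=z,w=z). No conflict.
First conflict at steps 2,3.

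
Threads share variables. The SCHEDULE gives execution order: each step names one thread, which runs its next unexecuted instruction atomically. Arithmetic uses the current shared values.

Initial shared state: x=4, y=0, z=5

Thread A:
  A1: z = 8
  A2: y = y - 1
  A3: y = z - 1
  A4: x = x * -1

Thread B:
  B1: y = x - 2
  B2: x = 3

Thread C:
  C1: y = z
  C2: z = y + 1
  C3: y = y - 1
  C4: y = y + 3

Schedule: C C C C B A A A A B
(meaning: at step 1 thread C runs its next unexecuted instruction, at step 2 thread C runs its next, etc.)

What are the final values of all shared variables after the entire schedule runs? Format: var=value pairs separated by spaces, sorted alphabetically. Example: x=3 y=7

Step 1: thread C executes C1 (y = z). Shared: x=4 y=5 z=5. PCs: A@0 B@0 C@1
Step 2: thread C executes C2 (z = y + 1). Shared: x=4 y=5 z=6. PCs: A@0 B@0 C@2
Step 3: thread C executes C3 (y = y - 1). Shared: x=4 y=4 z=6. PCs: A@0 B@0 C@3
Step 4: thread C executes C4 (y = y + 3). Shared: x=4 y=7 z=6. PCs: A@0 B@0 C@4
Step 5: thread B executes B1 (y = x - 2). Shared: x=4 y=2 z=6. PCs: A@0 B@1 C@4
Step 6: thread A executes A1 (z = 8). Shared: x=4 y=2 z=8. PCs: A@1 B@1 C@4
Step 7: thread A executes A2 (y = y - 1). Shared: x=4 y=1 z=8. PCs: A@2 B@1 C@4
Step 8: thread A executes A3 (y = z - 1). Shared: x=4 y=7 z=8. PCs: A@3 B@1 C@4
Step 9: thread A executes A4 (x = x * -1). Shared: x=-4 y=7 z=8. PCs: A@4 B@1 C@4
Step 10: thread B executes B2 (x = 3). Shared: x=3 y=7 z=8. PCs: A@4 B@2 C@4

Answer: x=3 y=7 z=8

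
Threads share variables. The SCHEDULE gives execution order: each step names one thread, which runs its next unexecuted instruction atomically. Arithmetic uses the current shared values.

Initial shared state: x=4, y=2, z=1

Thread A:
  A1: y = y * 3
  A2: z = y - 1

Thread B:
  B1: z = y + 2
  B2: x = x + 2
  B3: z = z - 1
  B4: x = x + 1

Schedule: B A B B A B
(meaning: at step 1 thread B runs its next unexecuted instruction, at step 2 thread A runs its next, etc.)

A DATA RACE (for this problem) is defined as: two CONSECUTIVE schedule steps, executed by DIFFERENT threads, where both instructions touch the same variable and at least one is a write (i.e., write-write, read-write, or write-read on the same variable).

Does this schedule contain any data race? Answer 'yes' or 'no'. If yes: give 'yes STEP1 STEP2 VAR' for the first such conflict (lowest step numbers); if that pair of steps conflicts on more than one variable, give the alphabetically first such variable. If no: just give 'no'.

Answer: yes 1 2 y

Derivation:
Steps 1,2: B(z = y + 2) vs A(y = y * 3). RACE on y (R-W).
Steps 2,3: A(r=y,w=y) vs B(r=x,w=x). No conflict.
Steps 3,4: same thread (B). No race.
Steps 4,5: B(z = z - 1) vs A(z = y - 1). RACE on z (W-W).
Steps 5,6: A(r=y,w=z) vs B(r=x,w=x). No conflict.
First conflict at steps 1,2.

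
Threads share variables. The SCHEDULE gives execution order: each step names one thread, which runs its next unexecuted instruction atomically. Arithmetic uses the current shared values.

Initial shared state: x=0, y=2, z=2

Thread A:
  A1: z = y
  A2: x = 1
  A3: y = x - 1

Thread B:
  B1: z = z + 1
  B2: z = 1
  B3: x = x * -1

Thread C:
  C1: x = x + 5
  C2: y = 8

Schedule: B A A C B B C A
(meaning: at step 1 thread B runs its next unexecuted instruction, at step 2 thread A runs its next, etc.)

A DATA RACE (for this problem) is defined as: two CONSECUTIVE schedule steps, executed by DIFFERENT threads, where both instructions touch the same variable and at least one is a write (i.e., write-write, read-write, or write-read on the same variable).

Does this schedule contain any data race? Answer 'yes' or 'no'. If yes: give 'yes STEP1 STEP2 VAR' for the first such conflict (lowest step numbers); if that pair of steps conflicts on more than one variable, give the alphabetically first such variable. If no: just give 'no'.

Steps 1,2: B(z = z + 1) vs A(z = y). RACE on z (W-W).
Steps 2,3: same thread (A). No race.
Steps 3,4: A(x = 1) vs C(x = x + 5). RACE on x (W-W).
Steps 4,5: C(r=x,w=x) vs B(r=-,w=z). No conflict.
Steps 5,6: same thread (B). No race.
Steps 6,7: B(r=x,w=x) vs C(r=-,w=y). No conflict.
Steps 7,8: C(y = 8) vs A(y = x - 1). RACE on y (W-W).
First conflict at steps 1,2.

Answer: yes 1 2 z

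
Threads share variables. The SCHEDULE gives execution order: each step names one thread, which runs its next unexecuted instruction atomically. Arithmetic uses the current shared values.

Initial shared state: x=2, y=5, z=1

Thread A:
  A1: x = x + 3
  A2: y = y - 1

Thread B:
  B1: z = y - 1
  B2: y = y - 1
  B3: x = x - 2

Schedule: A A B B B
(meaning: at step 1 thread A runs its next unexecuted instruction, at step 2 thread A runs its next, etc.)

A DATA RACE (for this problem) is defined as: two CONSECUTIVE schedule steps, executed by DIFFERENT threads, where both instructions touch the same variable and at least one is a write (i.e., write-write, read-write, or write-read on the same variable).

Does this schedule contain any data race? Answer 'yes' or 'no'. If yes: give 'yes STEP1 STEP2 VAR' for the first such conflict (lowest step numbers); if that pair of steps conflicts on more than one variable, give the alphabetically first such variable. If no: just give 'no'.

Steps 1,2: same thread (A). No race.
Steps 2,3: A(y = y - 1) vs B(z = y - 1). RACE on y (W-R).
Steps 3,4: same thread (B). No race.
Steps 4,5: same thread (B). No race.
First conflict at steps 2,3.

Answer: yes 2 3 y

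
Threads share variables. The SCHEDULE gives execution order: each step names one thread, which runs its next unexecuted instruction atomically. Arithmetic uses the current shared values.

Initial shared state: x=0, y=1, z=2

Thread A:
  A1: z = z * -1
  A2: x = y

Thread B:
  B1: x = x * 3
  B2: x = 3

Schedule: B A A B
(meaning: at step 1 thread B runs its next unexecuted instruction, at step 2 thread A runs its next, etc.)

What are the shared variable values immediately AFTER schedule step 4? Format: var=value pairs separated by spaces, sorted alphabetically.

Answer: x=3 y=1 z=-2

Derivation:
Step 1: thread B executes B1 (x = x * 3). Shared: x=0 y=1 z=2. PCs: A@0 B@1
Step 2: thread A executes A1 (z = z * -1). Shared: x=0 y=1 z=-2. PCs: A@1 B@1
Step 3: thread A executes A2 (x = y). Shared: x=1 y=1 z=-2. PCs: A@2 B@1
Step 4: thread B executes B2 (x = 3). Shared: x=3 y=1 z=-2. PCs: A@2 B@2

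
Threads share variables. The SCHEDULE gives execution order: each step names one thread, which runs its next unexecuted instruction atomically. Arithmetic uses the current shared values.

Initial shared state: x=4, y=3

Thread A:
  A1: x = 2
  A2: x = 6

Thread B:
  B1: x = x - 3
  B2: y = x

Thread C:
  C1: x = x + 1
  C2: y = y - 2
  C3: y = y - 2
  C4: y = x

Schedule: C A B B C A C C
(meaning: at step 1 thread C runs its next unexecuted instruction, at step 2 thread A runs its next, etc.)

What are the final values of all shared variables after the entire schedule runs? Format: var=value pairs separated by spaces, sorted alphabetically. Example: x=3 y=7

Step 1: thread C executes C1 (x = x + 1). Shared: x=5 y=3. PCs: A@0 B@0 C@1
Step 2: thread A executes A1 (x = 2). Shared: x=2 y=3. PCs: A@1 B@0 C@1
Step 3: thread B executes B1 (x = x - 3). Shared: x=-1 y=3. PCs: A@1 B@1 C@1
Step 4: thread B executes B2 (y = x). Shared: x=-1 y=-1. PCs: A@1 B@2 C@1
Step 5: thread C executes C2 (y = y - 2). Shared: x=-1 y=-3. PCs: A@1 B@2 C@2
Step 6: thread A executes A2 (x = 6). Shared: x=6 y=-3. PCs: A@2 B@2 C@2
Step 7: thread C executes C3 (y = y - 2). Shared: x=6 y=-5. PCs: A@2 B@2 C@3
Step 8: thread C executes C4 (y = x). Shared: x=6 y=6. PCs: A@2 B@2 C@4

Answer: x=6 y=6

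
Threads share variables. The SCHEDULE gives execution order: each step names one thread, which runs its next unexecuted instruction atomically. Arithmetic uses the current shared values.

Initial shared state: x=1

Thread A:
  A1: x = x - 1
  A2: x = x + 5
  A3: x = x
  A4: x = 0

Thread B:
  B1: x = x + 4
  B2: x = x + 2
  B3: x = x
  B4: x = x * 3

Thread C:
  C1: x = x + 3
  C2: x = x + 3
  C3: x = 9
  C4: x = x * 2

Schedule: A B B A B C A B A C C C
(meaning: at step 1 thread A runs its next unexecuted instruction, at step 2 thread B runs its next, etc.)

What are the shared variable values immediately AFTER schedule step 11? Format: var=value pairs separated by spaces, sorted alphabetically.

Step 1: thread A executes A1 (x = x - 1). Shared: x=0. PCs: A@1 B@0 C@0
Step 2: thread B executes B1 (x = x + 4). Shared: x=4. PCs: A@1 B@1 C@0
Step 3: thread B executes B2 (x = x + 2). Shared: x=6. PCs: A@1 B@2 C@0
Step 4: thread A executes A2 (x = x + 5). Shared: x=11. PCs: A@2 B@2 C@0
Step 5: thread B executes B3 (x = x). Shared: x=11. PCs: A@2 B@3 C@0
Step 6: thread C executes C1 (x = x + 3). Shared: x=14. PCs: A@2 B@3 C@1
Step 7: thread A executes A3 (x = x). Shared: x=14. PCs: A@3 B@3 C@1
Step 8: thread B executes B4 (x = x * 3). Shared: x=42. PCs: A@3 B@4 C@1
Step 9: thread A executes A4 (x = 0). Shared: x=0. PCs: A@4 B@4 C@1
Step 10: thread C executes C2 (x = x + 3). Shared: x=3. PCs: A@4 B@4 C@2
Step 11: thread C executes C3 (x = 9). Shared: x=9. PCs: A@4 B@4 C@3

Answer: x=9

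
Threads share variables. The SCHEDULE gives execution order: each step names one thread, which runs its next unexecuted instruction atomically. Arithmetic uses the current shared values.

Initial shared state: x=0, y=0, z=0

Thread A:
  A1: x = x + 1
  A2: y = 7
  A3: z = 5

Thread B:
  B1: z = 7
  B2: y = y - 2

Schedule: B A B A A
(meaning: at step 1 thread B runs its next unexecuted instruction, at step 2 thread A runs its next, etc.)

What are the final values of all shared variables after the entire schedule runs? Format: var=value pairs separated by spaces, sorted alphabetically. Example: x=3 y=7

Answer: x=1 y=7 z=5

Derivation:
Step 1: thread B executes B1 (z = 7). Shared: x=0 y=0 z=7. PCs: A@0 B@1
Step 2: thread A executes A1 (x = x + 1). Shared: x=1 y=0 z=7. PCs: A@1 B@1
Step 3: thread B executes B2 (y = y - 2). Shared: x=1 y=-2 z=7. PCs: A@1 B@2
Step 4: thread A executes A2 (y = 7). Shared: x=1 y=7 z=7. PCs: A@2 B@2
Step 5: thread A executes A3 (z = 5). Shared: x=1 y=7 z=5. PCs: A@3 B@2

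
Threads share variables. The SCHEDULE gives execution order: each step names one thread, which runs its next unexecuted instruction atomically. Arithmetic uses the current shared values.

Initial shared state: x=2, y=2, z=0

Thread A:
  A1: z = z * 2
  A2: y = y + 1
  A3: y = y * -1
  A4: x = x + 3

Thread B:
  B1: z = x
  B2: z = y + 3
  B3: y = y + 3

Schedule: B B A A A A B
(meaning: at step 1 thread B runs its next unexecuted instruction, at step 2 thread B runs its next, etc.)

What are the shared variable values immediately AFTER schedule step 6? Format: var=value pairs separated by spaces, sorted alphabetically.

Answer: x=5 y=-3 z=10

Derivation:
Step 1: thread B executes B1 (z = x). Shared: x=2 y=2 z=2. PCs: A@0 B@1
Step 2: thread B executes B2 (z = y + 3). Shared: x=2 y=2 z=5. PCs: A@0 B@2
Step 3: thread A executes A1 (z = z * 2). Shared: x=2 y=2 z=10. PCs: A@1 B@2
Step 4: thread A executes A2 (y = y + 1). Shared: x=2 y=3 z=10. PCs: A@2 B@2
Step 5: thread A executes A3 (y = y * -1). Shared: x=2 y=-3 z=10. PCs: A@3 B@2
Step 6: thread A executes A4 (x = x + 3). Shared: x=5 y=-3 z=10. PCs: A@4 B@2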